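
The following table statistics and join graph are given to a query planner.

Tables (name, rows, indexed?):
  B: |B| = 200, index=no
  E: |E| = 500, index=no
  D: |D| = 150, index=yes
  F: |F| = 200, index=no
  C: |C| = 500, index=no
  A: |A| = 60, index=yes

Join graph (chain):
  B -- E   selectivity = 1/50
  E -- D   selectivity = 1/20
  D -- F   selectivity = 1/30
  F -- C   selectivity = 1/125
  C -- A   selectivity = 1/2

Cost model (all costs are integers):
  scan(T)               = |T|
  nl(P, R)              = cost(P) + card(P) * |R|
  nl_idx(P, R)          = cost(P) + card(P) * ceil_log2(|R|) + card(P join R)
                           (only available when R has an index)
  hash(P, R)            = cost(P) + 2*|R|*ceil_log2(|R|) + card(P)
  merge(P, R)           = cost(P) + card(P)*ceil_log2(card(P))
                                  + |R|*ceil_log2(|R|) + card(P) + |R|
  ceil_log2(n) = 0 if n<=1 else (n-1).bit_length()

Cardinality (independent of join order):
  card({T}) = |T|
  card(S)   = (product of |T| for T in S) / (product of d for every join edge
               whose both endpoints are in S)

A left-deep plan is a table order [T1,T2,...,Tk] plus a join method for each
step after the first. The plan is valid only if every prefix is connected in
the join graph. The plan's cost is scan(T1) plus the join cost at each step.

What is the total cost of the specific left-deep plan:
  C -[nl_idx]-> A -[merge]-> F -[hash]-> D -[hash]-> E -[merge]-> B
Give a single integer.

69402500

step 1: scan C: cost=500, card=500
step 2: join A via nl_idx
    card(P join A) = 500*60/(2) = 15000
    cost = 500 + 500*6 + 15000 = 18500
step 3: join F via merge
    card(P join F) = 15000*200/(125) = 24000
    cost = 18500 + 15000*14 + 200*8 + 15000 + 200 = 245300
step 4: join D via hash
    card(P join D) = 24000*150/(30) = 120000
    cost = 245300 + 2*150*8 + 24000 = 271700
step 5: join E via hash
    card(P join E) = 120000*500/(20) = 3000000
    cost = 271700 + 2*500*9 + 120000 = 400700
step 6: join B via merge
    card(P join B) = 3000000*200/(50) = 12000000
    cost = 400700 + 3000000*22 + 200*8 + 3000000 + 200 = 69402500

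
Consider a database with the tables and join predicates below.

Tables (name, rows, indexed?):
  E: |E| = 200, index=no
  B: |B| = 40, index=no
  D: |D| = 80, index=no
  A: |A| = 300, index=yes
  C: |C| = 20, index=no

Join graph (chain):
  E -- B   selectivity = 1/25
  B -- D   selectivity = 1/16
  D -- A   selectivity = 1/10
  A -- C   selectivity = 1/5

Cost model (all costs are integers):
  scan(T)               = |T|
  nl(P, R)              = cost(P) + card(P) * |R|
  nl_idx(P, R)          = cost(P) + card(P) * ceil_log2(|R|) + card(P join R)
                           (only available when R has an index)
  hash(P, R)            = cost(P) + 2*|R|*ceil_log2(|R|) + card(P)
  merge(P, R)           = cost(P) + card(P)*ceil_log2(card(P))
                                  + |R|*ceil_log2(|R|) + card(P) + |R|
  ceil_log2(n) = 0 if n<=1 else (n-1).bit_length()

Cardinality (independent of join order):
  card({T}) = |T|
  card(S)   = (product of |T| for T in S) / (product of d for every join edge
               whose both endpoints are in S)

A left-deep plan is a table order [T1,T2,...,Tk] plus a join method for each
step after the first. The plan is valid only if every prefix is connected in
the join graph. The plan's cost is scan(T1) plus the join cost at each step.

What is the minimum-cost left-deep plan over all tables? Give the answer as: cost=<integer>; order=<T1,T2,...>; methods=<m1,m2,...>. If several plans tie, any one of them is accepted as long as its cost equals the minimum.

cost=38000; order=A,D,B,C,E; methods=hash,hash,hash,hash

Selinger DP (subsets sized 1..n):
  {E}: scan cost=200, card=200
  {B}: scan cost=40, card=40
  {D}: scan cost=80, card=80
  {A}: scan cost=300, card=300
  {C}: scan cost=20, card=20
  {BE}: card=320; try (B,hash)→880, (E,merge)→2120, (B,merge)→2280, (E,hash)→3280, (E,nl)→8040, (B,nl)→8200; best=880 via (B,hash)
  {BD}: card=200; try (B,hash)→640, (D,merge)→960, (B,merge)→1000, (D,hash)→1200, (D,nl)→3240, (B,nl)→3280; best=640 via (B,hash)
  {AD}: card=2400; try (D,hash)→1720, (A,nl_idx)→3200, (A,merge)→3720, (D,merge)→3940, (A,hash)→5560, (A,nl)→24080 …(+1); best=1720 via (D,hash)
  {AC}: card=1200; try (C,hash)→800, (A,nl_idx)→1400, (A,merge)→3140, (C,merge)→3420, (A,hash)→5440, (A,nl)→6020 …(+1); best=800 via (C,hash)
  {BDE}: card=1600; try (D,hash)→2320, (E,hash)→4040, (E,merge)→4240, (D,merge)→4720, (D,nl)→26480, (E,nl)→40640; best=2320 via (D,hash)
  {ABD}: card=6000; try (B,hash)→4600, (A,merge)→5440, (A,hash)→6240, (A,nl_idx)→8440, (B,merge)→33200, (A,nl)→60640 …(+1); best=4600 via (B,hash)
  {ACD}: card=9600; try (D,hash)→3120, (C,hash)→4320, (D,merge)→15840, (C,merge)→33040, (C,nl)→49720, (D,nl)→96800; best=3120 via (D,hash)
  {ABDE}: card=48000; try (A,hash)→9320, (E,hash)→13800, (A,merge)→24520, (A,nl_idx)→64720, (E,merge)→90400, (A,nl)→482320 …(+1); best=9320 via (A,hash)
  {ABCD}: card=24000; try (C,hash)→10800, (B,hash)→13200, (C,merge)→88720, (C,nl)→124600, (B,merge)→147400, (B,nl)→387120; best=10800 via (C,hash)
  {ABCDE}: card=192000; try (E,hash)→38000, (C,hash)→57520, (E,merge)→396600, (C,merge)→825440, (C,nl)→969320, (E,nl)→4810800; best=38000 via (E,hash)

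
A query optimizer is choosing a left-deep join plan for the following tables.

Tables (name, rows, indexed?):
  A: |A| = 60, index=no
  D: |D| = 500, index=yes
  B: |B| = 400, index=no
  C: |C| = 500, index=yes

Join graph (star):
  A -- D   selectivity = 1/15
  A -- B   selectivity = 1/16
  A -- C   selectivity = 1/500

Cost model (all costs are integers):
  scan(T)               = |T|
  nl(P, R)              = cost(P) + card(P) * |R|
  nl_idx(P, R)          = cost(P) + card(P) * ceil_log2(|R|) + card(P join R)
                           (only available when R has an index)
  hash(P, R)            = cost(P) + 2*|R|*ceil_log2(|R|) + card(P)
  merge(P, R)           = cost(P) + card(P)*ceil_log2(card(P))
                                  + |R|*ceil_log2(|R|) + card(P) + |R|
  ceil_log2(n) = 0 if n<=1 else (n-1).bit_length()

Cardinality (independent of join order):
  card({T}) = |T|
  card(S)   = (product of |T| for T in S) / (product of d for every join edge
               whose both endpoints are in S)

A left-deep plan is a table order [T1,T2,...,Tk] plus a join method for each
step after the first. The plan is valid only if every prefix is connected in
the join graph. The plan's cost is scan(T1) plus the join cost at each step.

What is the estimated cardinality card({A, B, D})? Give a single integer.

Tables in S: A(60), B(400), D(500)
Edges inside S: A-D(d=15), A-B(d=16)
numerator = 60 * 400 * 500 = 12000000
denominator = 15 * 16 = 240
card(S) = 12000000 / 240 = 50000

50000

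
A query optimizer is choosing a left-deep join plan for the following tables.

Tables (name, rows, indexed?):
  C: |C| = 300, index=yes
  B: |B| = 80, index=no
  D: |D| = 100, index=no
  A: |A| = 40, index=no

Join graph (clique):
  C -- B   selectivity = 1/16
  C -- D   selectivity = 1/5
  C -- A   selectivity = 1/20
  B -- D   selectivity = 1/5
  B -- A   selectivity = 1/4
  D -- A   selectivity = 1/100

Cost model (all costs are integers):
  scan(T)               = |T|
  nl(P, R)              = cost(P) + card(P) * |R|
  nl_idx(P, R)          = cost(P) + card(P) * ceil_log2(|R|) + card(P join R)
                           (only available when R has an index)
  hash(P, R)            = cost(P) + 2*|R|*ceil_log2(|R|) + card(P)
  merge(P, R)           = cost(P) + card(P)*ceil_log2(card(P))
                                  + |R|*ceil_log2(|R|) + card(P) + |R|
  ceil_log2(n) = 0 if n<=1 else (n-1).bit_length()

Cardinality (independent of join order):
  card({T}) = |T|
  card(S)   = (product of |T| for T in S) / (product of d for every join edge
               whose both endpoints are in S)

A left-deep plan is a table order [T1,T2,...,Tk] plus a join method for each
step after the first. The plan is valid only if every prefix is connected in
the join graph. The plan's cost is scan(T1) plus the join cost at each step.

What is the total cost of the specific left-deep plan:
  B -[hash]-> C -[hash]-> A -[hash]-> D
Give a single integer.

9690

step 1: scan B: cost=80, card=80
step 2: join C via hash
    card(P join C) = 80*300/(16) = 1500
    cost = 80 + 2*300*9 + 80 = 5560
step 3: join A via hash
    card(P join A) = 1500*40/(20*4) = 750
    cost = 5560 + 2*40*6 + 1500 = 7540
step 4: join D via hash
    card(P join D) = 750*100/(5*5*100) = 30
    cost = 7540 + 2*100*7 + 750 = 9690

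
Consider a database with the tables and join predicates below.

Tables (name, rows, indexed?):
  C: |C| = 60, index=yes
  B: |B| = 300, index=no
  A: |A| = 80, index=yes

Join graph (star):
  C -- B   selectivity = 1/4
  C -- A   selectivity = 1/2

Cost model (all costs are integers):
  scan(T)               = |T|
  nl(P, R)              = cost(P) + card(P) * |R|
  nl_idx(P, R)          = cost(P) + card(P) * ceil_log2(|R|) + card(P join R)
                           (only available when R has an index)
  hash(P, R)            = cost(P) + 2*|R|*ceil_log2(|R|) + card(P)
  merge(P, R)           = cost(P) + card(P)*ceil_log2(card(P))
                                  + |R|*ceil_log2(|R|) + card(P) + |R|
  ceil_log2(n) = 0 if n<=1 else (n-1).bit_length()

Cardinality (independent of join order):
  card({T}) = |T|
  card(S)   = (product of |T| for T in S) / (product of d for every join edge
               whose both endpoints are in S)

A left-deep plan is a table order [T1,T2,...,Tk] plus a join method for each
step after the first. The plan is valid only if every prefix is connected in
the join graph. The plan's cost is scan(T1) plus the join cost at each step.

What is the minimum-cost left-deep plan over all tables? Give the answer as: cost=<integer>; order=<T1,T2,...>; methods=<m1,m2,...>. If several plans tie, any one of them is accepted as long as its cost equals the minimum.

Selinger DP (subsets sized 1..n):
  {C}: scan cost=60, card=60
  {B}: scan cost=300, card=300
  {A}: scan cost=80, card=80
  {BC}: card=4500; try (C,hash)→1320, (B,merge)→3480, (C,merge)→3720, (B,hash)→5520, (C,nl_idx)→6600, (B,nl)→18060 …(+1); best=1320 via (C,hash)
  {AC}: card=2400; try (C,hash)→880, (A,merge)→1120, (C,merge)→1140, (A,hash)→1240, (A,nl_idx)→2880, (C,nl_idx)→2960 …(+2); best=880 via (C,hash)
  {ABC}: card=180000; try (A,hash)→6940, (B,hash)→8680, (B,merge)→35080, (A,merge)→64960, (A,nl_idx)→212820, (A,nl)→361320 …(+1); best=6940 via (A,hash)

cost=6940; order=B,C,A; methods=hash,hash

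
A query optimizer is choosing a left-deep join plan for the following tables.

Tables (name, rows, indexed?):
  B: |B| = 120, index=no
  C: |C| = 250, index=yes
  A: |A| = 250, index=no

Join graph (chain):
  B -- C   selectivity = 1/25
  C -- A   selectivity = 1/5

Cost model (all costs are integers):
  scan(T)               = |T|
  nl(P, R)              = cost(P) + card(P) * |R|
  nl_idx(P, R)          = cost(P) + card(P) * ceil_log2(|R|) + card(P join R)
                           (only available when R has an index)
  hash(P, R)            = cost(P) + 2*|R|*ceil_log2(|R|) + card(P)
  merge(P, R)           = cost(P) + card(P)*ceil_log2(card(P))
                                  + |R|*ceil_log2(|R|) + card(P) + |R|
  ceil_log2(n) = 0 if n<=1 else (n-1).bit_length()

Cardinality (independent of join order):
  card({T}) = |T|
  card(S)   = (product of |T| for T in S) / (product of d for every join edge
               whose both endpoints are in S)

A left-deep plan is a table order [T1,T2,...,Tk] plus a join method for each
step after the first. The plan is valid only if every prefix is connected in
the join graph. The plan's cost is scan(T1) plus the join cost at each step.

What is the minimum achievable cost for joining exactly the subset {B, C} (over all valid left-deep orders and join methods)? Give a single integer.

2180

Selinger DP over subsets of {B,C}:
  {B}: scan cost=120, card=120
  {C}: scan cost=250, card=250
  {BC}: card=1200; try (B,hash)→2180, (C,nl_idx)→2280, (C,merge)→3330, (B,merge)→3460, (C,hash)→4240, (C,nl)→30120 …(+1); best=2180 via (B,hash)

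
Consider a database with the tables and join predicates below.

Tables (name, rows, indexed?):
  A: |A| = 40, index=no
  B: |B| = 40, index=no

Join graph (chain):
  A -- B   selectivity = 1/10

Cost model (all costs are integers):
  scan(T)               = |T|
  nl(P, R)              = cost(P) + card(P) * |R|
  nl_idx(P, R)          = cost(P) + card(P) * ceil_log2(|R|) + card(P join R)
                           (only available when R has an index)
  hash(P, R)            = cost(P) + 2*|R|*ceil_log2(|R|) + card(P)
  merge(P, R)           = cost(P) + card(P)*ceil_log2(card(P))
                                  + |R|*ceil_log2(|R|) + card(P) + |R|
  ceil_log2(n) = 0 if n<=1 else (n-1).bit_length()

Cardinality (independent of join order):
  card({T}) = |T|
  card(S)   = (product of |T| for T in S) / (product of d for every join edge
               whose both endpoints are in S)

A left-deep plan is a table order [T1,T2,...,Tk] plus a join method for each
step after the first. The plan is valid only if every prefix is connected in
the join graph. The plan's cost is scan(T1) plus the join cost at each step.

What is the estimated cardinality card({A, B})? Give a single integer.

Tables in S: A(40), B(40)
Edges inside S: A-B(d=10)
numerator = 40 * 40 = 1600
denominator = 10 = 10
card(S) = 1600 / 10 = 160

160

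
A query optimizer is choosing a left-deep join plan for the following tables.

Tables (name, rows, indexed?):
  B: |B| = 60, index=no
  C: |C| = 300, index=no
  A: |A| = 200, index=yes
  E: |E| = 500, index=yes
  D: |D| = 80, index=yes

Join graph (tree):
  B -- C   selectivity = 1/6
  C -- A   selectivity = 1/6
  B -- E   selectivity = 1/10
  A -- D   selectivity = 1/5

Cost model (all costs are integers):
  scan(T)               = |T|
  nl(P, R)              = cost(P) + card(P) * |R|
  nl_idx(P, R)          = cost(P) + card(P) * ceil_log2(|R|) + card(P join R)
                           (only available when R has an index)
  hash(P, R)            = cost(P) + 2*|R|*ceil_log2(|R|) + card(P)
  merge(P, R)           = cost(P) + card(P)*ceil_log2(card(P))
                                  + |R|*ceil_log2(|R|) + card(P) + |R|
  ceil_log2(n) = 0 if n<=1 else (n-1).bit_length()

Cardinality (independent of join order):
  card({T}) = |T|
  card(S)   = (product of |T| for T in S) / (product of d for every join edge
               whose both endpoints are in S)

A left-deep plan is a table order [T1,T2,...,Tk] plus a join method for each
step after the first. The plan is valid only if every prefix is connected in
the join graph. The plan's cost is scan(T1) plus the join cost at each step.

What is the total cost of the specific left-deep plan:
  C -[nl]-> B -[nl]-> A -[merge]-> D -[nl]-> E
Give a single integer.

step 1: scan C: cost=300, card=300
step 2: join B via nl
    card(P join B) = 300*60/(6) = 3000
    cost = 300 + 300*60 = 18300
step 3: join A via nl
    card(P join A) = 3000*200/(6) = 100000
    cost = 18300 + 3000*200 = 618300
step 4: join D via merge
    card(P join D) = 100000*80/(5) = 1600000
    cost = 618300 + 100000*17 + 80*7 + 100000 + 80 = 2418940
step 5: join E via nl
    card(P join E) = 1600000*500/(10) = 80000000
    cost = 2418940 + 1600000*500 = 802418940

802418940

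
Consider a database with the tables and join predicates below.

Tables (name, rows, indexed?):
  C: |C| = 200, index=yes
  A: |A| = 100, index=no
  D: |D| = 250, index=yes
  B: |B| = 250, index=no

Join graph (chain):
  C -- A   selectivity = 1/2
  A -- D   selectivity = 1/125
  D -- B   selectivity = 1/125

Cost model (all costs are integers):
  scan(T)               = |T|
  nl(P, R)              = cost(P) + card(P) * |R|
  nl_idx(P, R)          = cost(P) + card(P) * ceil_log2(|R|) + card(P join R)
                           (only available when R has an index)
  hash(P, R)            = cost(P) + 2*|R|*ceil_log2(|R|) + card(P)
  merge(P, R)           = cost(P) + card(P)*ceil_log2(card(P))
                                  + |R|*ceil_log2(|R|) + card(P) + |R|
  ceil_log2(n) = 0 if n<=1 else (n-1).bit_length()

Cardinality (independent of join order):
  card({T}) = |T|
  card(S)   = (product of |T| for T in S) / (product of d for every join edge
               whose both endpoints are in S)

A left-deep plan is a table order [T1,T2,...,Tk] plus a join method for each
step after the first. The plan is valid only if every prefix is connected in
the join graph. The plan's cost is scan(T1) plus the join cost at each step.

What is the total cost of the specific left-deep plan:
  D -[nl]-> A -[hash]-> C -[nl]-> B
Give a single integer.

step 1: scan D: cost=250, card=250
step 2: join A via nl
    card(P join A) = 250*100/(125) = 200
    cost = 250 + 250*100 = 25250
step 3: join C via hash
    card(P join C) = 200*200/(2) = 20000
    cost = 25250 + 2*200*8 + 200 = 28650
step 4: join B via nl
    card(P join B) = 20000*250/(125) = 40000
    cost = 28650 + 20000*250 = 5028650

5028650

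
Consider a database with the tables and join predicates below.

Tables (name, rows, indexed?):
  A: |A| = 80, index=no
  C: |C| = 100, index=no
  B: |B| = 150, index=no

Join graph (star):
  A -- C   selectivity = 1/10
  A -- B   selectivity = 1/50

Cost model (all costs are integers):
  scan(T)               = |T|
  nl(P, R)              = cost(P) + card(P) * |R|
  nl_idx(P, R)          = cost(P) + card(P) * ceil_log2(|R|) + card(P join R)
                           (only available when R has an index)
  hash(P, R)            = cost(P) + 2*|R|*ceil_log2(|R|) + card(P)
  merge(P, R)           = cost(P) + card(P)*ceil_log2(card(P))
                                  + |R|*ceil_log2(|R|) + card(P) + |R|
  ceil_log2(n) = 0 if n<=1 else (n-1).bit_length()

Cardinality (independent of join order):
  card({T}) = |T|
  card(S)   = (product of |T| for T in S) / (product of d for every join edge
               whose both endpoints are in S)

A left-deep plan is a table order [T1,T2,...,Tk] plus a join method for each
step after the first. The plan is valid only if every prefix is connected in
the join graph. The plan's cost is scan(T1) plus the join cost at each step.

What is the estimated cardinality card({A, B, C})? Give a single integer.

2400

Tables in S: A(80), B(150), C(100)
Edges inside S: A-C(d=10), A-B(d=50)
numerator = 80 * 150 * 100 = 1200000
denominator = 10 * 50 = 500
card(S) = 1200000 / 500 = 2400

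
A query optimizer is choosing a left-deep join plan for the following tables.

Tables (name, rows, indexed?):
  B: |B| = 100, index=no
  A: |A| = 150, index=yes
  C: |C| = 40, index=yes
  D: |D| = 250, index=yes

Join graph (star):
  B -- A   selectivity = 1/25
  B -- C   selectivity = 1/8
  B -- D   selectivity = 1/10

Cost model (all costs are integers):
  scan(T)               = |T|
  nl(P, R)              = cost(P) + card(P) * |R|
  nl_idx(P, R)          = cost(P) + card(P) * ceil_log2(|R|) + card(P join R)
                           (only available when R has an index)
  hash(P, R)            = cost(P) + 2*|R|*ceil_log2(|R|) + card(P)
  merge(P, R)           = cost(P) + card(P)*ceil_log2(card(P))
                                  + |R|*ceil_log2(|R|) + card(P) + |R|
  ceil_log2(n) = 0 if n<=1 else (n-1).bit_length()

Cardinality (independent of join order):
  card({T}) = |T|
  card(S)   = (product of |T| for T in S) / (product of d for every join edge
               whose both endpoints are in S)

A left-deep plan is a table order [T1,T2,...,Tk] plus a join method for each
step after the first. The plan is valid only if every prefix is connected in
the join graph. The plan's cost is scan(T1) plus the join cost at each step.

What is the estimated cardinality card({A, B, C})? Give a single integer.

3000

Tables in S: A(150), B(100), C(40)
Edges inside S: B-A(d=25), B-C(d=8)
numerator = 150 * 100 * 40 = 600000
denominator = 25 * 8 = 200
card(S) = 600000 / 200 = 3000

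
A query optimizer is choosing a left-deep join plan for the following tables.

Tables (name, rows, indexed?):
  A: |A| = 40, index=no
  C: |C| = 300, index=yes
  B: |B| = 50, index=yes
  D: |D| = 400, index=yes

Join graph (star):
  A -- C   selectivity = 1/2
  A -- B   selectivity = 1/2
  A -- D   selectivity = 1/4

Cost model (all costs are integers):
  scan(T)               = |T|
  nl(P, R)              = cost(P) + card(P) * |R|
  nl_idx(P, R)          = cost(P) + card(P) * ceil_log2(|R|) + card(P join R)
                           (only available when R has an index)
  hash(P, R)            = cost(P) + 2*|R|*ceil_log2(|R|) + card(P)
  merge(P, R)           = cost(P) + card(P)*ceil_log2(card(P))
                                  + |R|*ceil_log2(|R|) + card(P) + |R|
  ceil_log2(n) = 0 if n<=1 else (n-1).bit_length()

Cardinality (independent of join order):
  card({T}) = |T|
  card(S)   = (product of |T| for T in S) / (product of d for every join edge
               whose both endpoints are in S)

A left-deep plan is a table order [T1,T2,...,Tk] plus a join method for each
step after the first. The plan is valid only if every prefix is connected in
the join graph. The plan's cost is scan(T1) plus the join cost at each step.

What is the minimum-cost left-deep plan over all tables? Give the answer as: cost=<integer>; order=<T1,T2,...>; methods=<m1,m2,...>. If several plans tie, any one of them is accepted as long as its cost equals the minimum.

Selinger DP (subsets sized 1..n):
  {A}: scan cost=40, card=40
  {C}: scan cost=300, card=300
  {B}: scan cost=50, card=50
  {D}: scan cost=400, card=400
  {AC}: card=6000; try (A,hash)→1080, (C,merge)→3320, (A,merge)→3580, (C,hash)→5480, (C,nl_idx)→6400, (C,nl)→12040 …(+1); best=1080 via (A,hash)
  {AB}: card=1000; try (A,hash)→580, (B,merge)→670, (B,hash)→680, (A,merge)→680, (B,nl_idx)→1280, (B,nl)→2040 …(+1); best=580 via (A,hash)
  {AD}: card=4000; try (A,hash)→1280, (D,merge)→4320, (D,nl_idx)→4400, (A,merge)→4680, (D,hash)→7280, (D,nl)→16040 …(+1); best=1280 via (A,hash)
  {ABC}: card=150000; try (C,hash)→6980, (B,hash)→7680, (C,merge)→14580, (B,merge)→85430, (C,nl_idx)→159580, (B,nl_idx)→187080 …(+2); best=6980 via (C,hash)
  {ACD}: card=600000; try (C,hash)→10680, (D,hash)→14280, (C,merge)→56280, (D,merge)→89080, (C,nl_idx)→637280, (D,nl_idx)→655080 …(+2); best=10680 via (C,hash)
  {ABD}: card=100000; try (B,hash)→5880, (D,hash)→8780, (D,merge)→15580, (B,merge)→53630, (D,nl_idx)→109580, (B,nl_idx)→125280 …(+2); best=5880 via (B,hash)
  {ABCD}: card=15000000; try (C,hash)→111280, (D,hash)→164180, (B,hash)→611280, (C,merge)→1808880, (D,merge)→2860980, (B,merge)→12611030 …(+6); best=111280 via (C,hash)

cost=111280; order=D,A,B,C; methods=hash,hash,hash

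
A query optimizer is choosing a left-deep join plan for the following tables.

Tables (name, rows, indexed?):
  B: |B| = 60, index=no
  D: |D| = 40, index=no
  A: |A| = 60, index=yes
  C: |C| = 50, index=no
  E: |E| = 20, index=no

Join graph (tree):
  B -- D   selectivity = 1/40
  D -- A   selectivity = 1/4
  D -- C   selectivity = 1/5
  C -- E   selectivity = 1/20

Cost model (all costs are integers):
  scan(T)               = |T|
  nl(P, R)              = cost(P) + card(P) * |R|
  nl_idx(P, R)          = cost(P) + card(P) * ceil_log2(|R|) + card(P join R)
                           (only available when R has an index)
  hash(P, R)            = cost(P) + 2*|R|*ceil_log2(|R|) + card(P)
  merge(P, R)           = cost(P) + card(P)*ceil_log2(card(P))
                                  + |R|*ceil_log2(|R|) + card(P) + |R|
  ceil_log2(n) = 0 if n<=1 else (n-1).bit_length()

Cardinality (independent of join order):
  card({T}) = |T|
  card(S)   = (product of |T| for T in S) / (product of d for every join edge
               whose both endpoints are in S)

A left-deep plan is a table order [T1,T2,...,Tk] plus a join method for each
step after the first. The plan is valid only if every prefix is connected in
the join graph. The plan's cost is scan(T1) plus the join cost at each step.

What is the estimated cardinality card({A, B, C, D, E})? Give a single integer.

Tables in S: A(60), B(60), C(50), D(40), E(20)
Edges inside S: B-D(d=40), D-A(d=4), D-C(d=5), C-E(d=20)
numerator = 60 * 60 * 50 * 40 * 20 = 144000000
denominator = 40 * 4 * 5 * 20 = 16000
card(S) = 144000000 / 16000 = 9000

9000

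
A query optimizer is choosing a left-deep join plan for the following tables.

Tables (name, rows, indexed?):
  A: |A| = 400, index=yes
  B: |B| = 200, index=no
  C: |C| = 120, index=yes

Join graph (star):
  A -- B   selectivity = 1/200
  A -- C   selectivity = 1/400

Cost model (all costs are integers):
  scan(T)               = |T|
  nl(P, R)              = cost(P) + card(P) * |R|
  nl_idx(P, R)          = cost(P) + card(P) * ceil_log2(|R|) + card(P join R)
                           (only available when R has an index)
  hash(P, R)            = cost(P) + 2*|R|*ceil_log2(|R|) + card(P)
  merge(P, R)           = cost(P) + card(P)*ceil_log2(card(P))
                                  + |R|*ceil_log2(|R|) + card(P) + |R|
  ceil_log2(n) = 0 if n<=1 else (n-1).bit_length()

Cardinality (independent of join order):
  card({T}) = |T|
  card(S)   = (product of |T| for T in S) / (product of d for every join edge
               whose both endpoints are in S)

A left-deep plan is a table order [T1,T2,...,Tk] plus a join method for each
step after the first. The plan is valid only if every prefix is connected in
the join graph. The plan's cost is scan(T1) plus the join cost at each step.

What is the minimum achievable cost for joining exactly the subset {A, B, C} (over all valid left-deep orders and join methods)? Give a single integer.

Selinger DP over subsets of {A,B,C}:
  {A}: scan cost=400, card=400
  {B}: scan cost=200, card=200
  {C}: scan cost=120, card=120
  {AB}: card=400; try (A,nl_idx)→2400, (B,hash)→4000, (A,merge)→6000, (B,merge)→6200, (A,hash)→7600, (A,nl)→80200 …(+1); best=2400 via (A,nl_idx)
  {AC}: card=120; try (A,nl_idx)→1320, (C,hash)→2480, (C,nl_idx)→3320, (A,merge)→5080, (C,merge)→5360, (A,hash)→7440 …(+2); best=1320 via (A,nl_idx)
  {ABC}: card=120; try (B,merge)→4080, (C,hash)→4480, (B,hash)→4640, (C,nl_idx)→5320, (C,merge)→7360, (B,nl)→25320 …(+1); best=4080 via (B,merge)

4080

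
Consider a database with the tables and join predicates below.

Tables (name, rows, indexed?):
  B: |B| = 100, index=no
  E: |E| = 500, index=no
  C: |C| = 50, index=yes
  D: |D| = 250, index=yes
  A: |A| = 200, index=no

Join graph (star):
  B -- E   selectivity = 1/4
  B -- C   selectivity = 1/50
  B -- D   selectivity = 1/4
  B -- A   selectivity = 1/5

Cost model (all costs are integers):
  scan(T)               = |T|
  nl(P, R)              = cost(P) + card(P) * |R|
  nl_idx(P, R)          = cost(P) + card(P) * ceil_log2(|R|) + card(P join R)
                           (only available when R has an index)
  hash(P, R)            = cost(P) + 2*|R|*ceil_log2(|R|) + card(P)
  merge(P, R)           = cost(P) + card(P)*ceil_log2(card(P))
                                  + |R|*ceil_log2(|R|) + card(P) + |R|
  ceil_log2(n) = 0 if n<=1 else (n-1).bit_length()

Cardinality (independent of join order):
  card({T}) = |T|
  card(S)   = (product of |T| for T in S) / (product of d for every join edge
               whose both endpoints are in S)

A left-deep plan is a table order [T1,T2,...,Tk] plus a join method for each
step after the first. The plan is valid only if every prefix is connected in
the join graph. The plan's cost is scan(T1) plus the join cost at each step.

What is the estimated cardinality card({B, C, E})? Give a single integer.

12500

Tables in S: B(100), C(50), E(500)
Edges inside S: B-E(d=4), B-C(d=50)
numerator = 100 * 50 * 500 = 2500000
denominator = 4 * 50 = 200
card(S) = 2500000 / 200 = 12500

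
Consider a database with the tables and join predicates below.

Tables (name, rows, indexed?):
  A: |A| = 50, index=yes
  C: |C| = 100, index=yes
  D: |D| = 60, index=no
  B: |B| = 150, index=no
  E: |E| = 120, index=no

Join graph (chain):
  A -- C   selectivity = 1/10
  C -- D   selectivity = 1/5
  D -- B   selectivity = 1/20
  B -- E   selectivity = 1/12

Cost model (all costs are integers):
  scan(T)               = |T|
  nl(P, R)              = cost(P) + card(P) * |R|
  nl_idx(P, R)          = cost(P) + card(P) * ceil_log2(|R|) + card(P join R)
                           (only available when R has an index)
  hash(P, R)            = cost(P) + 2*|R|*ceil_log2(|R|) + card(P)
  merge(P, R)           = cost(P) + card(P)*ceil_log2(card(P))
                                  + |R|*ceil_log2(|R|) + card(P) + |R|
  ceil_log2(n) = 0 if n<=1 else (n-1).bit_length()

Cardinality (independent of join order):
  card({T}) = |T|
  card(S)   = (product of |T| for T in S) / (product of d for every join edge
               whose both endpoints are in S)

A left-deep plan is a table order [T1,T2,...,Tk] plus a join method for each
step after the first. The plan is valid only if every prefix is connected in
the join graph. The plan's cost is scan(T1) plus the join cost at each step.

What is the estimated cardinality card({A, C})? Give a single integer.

Tables in S: A(50), C(100)
Edges inside S: A-C(d=10)
numerator = 50 * 100 = 5000
denominator = 10 = 10
card(S) = 5000 / 10 = 500

500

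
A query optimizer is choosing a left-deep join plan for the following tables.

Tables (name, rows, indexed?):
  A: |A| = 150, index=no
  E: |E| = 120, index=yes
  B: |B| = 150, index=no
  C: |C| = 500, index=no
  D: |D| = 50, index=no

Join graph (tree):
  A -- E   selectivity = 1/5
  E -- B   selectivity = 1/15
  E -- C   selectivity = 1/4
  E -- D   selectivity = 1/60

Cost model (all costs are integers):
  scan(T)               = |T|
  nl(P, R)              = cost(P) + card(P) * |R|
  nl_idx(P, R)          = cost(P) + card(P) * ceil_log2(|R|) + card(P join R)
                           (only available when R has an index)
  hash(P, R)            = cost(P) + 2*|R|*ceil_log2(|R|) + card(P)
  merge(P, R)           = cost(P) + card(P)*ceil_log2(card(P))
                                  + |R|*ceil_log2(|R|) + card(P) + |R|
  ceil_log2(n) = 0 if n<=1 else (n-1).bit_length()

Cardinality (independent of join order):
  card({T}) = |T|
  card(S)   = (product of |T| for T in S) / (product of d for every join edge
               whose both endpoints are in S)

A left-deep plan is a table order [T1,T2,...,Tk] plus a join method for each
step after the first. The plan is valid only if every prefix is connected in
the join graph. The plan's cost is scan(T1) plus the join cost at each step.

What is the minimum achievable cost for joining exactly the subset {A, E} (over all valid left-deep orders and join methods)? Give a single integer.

Selinger DP over subsets of {A,E}:
  {A}: scan cost=150, card=150
  {E}: scan cost=120, card=120
  {AE}: card=3600; try (E,hash)→1980, (A,merge)→2430, (E,merge)→2460, (A,hash)→2640, (E,nl_idx)→4800, (A,nl)→18120 …(+1); best=1980 via (E,hash)

1980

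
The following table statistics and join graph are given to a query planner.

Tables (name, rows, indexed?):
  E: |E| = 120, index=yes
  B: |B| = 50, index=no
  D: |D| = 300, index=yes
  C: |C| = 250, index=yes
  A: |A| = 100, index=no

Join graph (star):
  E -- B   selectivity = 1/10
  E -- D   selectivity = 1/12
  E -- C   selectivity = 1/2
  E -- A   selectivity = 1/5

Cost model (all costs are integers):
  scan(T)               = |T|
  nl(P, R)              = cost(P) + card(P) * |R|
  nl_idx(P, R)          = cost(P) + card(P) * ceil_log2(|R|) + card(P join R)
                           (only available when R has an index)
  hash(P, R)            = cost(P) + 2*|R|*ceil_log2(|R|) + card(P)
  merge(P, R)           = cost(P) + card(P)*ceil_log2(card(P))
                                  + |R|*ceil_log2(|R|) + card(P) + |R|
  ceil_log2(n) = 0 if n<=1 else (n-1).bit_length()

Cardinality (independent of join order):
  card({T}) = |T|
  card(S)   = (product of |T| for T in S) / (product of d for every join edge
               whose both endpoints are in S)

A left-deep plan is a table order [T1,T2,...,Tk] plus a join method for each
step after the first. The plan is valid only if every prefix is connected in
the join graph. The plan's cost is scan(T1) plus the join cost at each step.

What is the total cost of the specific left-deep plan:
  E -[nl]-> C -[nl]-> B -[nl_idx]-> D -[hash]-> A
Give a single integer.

step 1: scan E: cost=120, card=120
step 2: join C via nl
    card(P join C) = 120*250/(2) = 15000
    cost = 120 + 120*250 = 30120
step 3: join B via nl
    card(P join B) = 15000*50/(10) = 75000
    cost = 30120 + 15000*50 = 780120
step 4: join D via nl_idx
    card(P join D) = 75000*300/(12) = 1875000
    cost = 780120 + 75000*9 + 1875000 = 3330120
step 5: join A via hash
    card(P join A) = 1875000*100/(5) = 37500000
    cost = 3330120 + 2*100*7 + 1875000 = 5206520

5206520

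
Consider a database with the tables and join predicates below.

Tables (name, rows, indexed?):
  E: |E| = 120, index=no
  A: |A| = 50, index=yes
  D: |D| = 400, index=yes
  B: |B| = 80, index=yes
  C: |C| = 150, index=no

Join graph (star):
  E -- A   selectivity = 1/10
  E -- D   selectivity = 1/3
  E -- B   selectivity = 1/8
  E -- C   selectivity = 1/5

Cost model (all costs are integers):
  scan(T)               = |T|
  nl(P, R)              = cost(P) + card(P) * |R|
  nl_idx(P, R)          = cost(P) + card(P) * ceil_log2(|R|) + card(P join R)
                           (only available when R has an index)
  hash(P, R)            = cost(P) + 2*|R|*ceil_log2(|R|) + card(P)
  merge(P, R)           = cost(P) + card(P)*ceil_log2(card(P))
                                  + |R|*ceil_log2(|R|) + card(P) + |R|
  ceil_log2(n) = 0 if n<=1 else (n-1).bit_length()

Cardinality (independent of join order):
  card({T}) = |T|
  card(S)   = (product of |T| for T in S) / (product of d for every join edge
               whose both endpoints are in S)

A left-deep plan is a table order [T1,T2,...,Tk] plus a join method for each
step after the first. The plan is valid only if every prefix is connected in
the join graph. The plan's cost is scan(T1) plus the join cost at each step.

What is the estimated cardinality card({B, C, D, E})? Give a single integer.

4800000

Tables in S: B(80), C(150), D(400), E(120)
Edges inside S: E-D(d=3), E-B(d=8), E-C(d=5)
numerator = 80 * 150 * 400 * 120 = 576000000
denominator = 3 * 8 * 5 = 120
card(S) = 576000000 / 120 = 4800000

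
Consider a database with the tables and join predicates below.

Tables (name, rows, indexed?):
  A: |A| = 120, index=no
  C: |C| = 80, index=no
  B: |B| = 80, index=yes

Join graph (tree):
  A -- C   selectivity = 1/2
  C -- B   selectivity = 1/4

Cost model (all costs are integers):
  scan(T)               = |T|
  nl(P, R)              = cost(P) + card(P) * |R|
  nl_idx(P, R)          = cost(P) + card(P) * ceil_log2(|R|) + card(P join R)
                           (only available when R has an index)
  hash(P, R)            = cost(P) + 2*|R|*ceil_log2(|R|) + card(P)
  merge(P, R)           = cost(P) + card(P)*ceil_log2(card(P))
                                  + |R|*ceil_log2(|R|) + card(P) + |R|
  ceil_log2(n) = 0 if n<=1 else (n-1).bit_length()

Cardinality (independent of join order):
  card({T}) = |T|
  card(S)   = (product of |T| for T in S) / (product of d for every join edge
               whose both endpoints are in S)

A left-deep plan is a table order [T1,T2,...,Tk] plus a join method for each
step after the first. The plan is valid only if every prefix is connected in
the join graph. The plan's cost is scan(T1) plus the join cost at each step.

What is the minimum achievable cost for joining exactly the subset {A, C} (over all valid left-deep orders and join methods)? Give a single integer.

Selinger DP over subsets of {A,C}:
  {A}: scan cost=120, card=120
  {C}: scan cost=80, card=80
  {AC}: card=4800; try (C,hash)→1360, (A,merge)→1680, (C,merge)→1720, (A,hash)→1840, (A,nl)→9680, (C,nl)→9720; best=1360 via (C,hash)

1360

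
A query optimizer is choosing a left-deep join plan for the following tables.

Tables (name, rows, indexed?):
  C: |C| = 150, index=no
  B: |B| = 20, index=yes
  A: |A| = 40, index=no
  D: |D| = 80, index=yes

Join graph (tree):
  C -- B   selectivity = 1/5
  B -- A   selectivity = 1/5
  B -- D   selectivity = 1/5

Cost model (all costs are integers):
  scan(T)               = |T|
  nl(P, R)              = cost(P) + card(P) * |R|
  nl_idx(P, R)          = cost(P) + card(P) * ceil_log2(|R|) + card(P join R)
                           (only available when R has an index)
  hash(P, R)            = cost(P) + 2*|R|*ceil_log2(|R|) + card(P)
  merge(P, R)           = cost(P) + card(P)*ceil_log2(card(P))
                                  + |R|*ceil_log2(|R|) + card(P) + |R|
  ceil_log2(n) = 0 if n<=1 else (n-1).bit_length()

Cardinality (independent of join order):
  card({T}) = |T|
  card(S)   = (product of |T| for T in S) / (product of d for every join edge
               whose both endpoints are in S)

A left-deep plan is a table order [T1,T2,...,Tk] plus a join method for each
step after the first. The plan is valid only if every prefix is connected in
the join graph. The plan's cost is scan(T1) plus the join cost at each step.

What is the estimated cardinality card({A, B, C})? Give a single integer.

4800

Tables in S: A(40), B(20), C(150)
Edges inside S: C-B(d=5), B-A(d=5)
numerator = 40 * 20 * 150 = 120000
denominator = 5 * 5 = 25
card(S) = 120000 / 25 = 4800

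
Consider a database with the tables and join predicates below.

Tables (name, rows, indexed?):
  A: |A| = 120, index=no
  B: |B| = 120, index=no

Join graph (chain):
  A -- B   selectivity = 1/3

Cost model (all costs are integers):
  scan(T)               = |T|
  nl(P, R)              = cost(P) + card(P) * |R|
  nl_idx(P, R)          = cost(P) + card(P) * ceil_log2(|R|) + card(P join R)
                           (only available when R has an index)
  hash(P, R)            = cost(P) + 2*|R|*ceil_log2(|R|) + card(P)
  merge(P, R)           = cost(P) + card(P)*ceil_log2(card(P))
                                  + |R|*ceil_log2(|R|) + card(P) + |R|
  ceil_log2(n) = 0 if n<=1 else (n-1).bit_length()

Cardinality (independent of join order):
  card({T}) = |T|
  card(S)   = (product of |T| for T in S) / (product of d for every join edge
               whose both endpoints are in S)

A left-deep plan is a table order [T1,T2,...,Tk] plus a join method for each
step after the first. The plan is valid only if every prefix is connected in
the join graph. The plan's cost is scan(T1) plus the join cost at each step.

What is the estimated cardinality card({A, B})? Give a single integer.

Tables in S: A(120), B(120)
Edges inside S: A-B(d=3)
numerator = 120 * 120 = 14400
denominator = 3 = 3
card(S) = 14400 / 3 = 4800

4800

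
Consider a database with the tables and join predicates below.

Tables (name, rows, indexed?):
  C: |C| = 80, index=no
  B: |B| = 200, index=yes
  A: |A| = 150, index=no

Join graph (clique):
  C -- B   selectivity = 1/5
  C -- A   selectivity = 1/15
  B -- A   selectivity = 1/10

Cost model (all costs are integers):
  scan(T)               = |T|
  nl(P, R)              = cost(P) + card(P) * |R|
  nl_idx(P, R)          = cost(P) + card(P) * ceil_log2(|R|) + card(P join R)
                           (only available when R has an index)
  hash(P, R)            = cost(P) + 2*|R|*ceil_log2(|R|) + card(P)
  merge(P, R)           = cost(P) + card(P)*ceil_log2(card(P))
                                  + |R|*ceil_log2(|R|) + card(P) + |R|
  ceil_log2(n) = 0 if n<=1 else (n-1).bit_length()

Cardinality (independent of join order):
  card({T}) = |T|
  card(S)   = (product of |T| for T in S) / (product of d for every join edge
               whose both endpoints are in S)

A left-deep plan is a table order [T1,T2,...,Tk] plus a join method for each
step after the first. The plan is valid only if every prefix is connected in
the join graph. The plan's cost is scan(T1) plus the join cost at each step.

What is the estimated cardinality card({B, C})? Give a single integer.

Tables in S: B(200), C(80)
Edges inside S: C-B(d=5)
numerator = 200 * 80 = 16000
denominator = 5 = 5
card(S) = 16000 / 5 = 3200

3200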